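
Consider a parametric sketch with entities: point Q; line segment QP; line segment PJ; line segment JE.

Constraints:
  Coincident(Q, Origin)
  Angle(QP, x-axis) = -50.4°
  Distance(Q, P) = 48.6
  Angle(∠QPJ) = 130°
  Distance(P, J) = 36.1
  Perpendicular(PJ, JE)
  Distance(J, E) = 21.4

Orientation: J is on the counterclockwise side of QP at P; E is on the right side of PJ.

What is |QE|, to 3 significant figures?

89.3

∠QPJ = 130.0°, so PJ runs at -50.4° + (180° − 130.0°) = -0.400° from the x-axis; with |PJ| = 36.1, J = P + 36.1·(cos -0.400°, sin -0.400°) = (67.1, -37.7). PJ ⟂ JE; with |JE| = 21.4 on the right of PJ, E = J + 21.4·(-0.00698, -1.00) = (66.9, -59.1). Then |QE| = |E − Q| = 89.3.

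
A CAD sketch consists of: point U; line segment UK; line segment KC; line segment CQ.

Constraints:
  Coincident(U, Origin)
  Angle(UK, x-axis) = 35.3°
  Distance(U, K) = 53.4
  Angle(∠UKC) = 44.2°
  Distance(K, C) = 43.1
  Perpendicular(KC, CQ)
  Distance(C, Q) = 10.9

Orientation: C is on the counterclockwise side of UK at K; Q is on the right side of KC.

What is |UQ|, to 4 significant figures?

48.37

U is at the origin; UK runs at 35.3° with length 53.4, so K = 53.4·(cos 35.3°, sin 35.3°) = (43.58, 30.86). ∠UKC = 44.2°, so KC runs at 35.3° + (180° − 44.2°) = 171.1° from the x-axis; with |KC| = 43.1, C = K + 43.1·(cos 171.1°, sin 171.1°) = (1.001, 37.53). KC ⟂ CQ; with |CQ| = 10.9 on the right of KC, Q = C + 10.9·(0.1547, 0.9880) = (2.687, 48.29). Then |UQ| = |Q − U| = 48.37.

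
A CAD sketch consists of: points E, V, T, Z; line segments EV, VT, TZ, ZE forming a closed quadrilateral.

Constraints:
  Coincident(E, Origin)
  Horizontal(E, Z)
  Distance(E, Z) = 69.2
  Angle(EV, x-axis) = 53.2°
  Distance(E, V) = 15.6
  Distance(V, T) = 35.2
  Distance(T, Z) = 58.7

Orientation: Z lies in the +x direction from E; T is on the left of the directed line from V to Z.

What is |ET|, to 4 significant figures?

50.77

E is at the origin; EZ is horizontal with |EZ| = 69.2 and Z in +x, so Z = (69.2, 0). EV runs at 53.2° with |EV| = 15.6, so V = (9.345, 12.49). T is determined by |VT| = 35.2 and |TZ| = 58.7 together: it lies at the intersection of circle(V, 35.2) and circle(Z, 58.7). With |VZ| = 61.14, the foot of the radical line on VZ is 12.53 from V and the perpendicular offset is √(35.2² − 12.53²) = 32.90. Taking the left-of-VZ solution: T = (28.33, 42.13).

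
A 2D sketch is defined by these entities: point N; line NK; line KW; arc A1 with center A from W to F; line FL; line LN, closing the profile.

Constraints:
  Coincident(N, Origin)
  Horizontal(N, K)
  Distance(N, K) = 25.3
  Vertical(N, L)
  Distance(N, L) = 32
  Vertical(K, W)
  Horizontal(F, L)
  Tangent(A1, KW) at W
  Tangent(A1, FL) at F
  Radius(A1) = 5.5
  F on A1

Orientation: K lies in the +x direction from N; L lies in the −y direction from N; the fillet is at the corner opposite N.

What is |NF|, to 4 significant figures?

37.63

The virtual corner opposite N is at (25.30, -32.00). A1 meets KW tangentially, so AW is at right angles to KW and tangency of A1 to FL means the radius AF is perpendicular to FL, with radius 5.5, so the center A sits 5.5 in from both sides at A = (19.80, -26.50). That places the tangent points at W = (25.30, -26.50) on KW and F = (19.80, -32.00) on FL. Then |NF| = |F − N| = 37.63.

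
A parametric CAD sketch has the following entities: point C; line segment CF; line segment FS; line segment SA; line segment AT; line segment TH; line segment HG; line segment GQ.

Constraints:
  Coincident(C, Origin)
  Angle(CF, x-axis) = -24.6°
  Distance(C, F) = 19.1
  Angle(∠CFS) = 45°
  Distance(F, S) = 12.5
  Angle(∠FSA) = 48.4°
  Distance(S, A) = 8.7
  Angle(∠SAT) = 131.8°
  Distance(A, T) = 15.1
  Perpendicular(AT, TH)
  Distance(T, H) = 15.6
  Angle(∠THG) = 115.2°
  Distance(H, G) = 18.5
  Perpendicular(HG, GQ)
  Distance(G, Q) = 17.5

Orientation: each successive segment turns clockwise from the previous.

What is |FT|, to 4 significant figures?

10.64

∠FSA = 48.4° gives SA at 68.80° from the x-axis; with |SA| = 8.7, A = (8.797, -4.197). ∠SAT = 131.8° gives AT at 20.60° from the x-axis; with |AT| = 15.1, T = (22.93, 1.116). Then |FT| = |T − F| = 10.64.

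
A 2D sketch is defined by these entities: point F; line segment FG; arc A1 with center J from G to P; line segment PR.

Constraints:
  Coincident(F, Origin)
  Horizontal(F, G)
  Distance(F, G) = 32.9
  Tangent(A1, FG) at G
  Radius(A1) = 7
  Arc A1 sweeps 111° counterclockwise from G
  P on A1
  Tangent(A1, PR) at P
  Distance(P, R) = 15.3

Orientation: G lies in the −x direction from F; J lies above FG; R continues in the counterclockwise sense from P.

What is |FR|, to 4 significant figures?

39.75

F is at the origin; F and G share the same y with |FG| = 32.9 and G on the −x side, so G = (-32.90, 0.000). Tangency of A1 to FG means the radius JG is perpendicular to FG, so J = G + (0, 7) = (-32.90, 7.000). On A1, G sits at bearing -90° from J; a 111° counterclockwise sweep puts P at bearing 21°, so P = J + 7.0·(cos 21°, sin 21°) = (-26.36, 9.509). Since A1 is tangent to PR there, JP ⟂ PR, so PR runs along (−sin 21°, cos 21°); with |PR| = 15.3, R = (-31.85, 23.79). Then |FR| = |R − F| = 39.75.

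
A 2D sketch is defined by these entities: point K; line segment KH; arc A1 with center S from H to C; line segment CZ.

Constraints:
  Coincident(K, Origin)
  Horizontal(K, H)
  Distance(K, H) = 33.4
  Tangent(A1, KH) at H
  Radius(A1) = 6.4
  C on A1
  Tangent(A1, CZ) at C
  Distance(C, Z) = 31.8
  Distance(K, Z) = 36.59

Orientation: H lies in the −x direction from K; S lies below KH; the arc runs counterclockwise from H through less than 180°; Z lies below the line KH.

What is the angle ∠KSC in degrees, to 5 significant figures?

145.40°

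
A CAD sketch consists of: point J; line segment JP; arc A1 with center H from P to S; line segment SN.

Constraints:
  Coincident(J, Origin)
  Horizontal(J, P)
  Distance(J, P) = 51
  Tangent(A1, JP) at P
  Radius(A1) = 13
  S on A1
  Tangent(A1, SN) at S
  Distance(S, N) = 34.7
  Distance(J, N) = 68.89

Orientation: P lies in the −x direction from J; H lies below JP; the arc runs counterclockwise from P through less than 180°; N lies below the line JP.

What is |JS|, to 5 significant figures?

65.416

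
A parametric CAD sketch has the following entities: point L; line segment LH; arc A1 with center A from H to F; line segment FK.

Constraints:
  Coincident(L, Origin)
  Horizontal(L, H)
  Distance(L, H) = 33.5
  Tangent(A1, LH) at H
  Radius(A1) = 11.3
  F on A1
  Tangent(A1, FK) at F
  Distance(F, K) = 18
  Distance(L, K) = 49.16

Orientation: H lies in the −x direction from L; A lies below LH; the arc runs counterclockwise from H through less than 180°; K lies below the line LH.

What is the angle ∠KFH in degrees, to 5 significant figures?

123.83°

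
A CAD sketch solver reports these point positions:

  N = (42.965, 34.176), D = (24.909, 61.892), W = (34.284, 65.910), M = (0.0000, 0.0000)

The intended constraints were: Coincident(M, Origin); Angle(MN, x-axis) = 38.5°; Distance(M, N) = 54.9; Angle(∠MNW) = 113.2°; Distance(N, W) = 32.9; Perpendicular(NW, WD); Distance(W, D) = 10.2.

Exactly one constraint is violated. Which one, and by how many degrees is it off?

Perpendicular(NW, WD) — off by 7.90°.

M = (0.00, 0.00) ✓; MN at 38.50° ✓; |MN| = 54.90 ✓; ∠MNW = 113.2° ✓; |NW| = 32.90 ✓; ∠(NW, WD) = 97.90° ✗; |WD| = 10.20 ✓.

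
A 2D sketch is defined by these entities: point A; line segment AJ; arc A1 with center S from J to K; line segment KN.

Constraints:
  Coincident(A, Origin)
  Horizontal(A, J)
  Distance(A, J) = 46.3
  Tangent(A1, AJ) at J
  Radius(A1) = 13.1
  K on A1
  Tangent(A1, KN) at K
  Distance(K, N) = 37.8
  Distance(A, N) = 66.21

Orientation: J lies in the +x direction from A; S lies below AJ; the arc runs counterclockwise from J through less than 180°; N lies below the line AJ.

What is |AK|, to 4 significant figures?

36.81

Checks: |SK| = 13.10 ✓; ∠(SK, KN) = 90.00° ✓; |KN| = 37.80 ✓; |AN| = 66.21 ✓.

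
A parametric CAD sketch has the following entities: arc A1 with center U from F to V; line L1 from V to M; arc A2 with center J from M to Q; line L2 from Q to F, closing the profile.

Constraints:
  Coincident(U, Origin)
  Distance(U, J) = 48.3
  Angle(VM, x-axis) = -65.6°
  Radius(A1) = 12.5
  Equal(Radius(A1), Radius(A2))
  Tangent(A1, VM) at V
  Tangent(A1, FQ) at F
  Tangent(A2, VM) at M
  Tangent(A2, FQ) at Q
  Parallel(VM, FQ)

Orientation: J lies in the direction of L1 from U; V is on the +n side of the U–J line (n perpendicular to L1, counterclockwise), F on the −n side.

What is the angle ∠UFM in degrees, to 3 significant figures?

62.6°

The slot axis is L1's direction at -65.6°, so u = (cos -65.6°, sin -65.6°) = (0.413, -0.911) and n = (−sin -65.6°, cos -65.6°) = (0.911, 0.413). U is at the origin and J lies 48.3 along u from U, so J = 48.3·u = (20.0, -44.0). Tangency of A1 to both parallel lines with radius 12.5 puts V and F at U ± 12.5·n: V = (11.4, 5.16), F = (-11.4, -5.16). Equal radii place M and Q the same way about J: M = J + 12.5·n = (31.3, -38.8), Q = J − 12.5·n = (8.57, -49.1). Then cos ∠UFM = FU·FM / (|FU||FM|), giving 62.6°.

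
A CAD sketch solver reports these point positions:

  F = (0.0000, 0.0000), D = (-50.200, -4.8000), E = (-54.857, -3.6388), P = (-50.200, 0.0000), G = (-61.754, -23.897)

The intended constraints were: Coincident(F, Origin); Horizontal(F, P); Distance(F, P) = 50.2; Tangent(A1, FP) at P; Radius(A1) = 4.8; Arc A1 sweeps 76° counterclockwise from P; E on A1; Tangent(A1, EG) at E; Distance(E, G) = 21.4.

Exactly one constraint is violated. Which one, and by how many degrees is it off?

Tangent(A1, EG) at E — off by 4.80°.

F = (0.00, 0.00) ✓; F.y = 0.00, P.y = 0.00 ✓; |FP| = 50.20 ✓; ∠(DP, PF) = 90.00° ✓; |DP| = 4.800 ✓; bearing(D→E) − bearing(D→P) = 76.00° ✓; |DE| = 4.800 ✓; ∠(DE, EG) = 94.80° ✗; |EG| = 21.40 ✓.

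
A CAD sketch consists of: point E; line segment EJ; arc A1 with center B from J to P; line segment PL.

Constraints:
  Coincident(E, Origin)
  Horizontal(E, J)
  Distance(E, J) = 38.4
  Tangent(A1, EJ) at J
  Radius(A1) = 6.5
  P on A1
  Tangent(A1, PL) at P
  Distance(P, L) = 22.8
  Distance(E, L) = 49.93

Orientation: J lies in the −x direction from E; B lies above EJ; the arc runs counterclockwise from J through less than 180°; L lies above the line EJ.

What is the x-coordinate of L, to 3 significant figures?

-39.8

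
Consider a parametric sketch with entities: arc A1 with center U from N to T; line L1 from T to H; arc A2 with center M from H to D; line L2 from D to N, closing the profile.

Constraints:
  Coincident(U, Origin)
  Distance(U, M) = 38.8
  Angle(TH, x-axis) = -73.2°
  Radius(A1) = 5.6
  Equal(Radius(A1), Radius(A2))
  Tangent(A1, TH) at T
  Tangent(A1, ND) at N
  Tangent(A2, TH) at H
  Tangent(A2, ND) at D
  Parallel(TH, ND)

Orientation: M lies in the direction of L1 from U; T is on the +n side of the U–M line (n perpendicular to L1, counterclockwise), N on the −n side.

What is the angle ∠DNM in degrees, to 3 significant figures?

8.21°

The slot axis is L1's direction at -73.2°, so u = (cos -73.2°, sin -73.2°) = (0.289, -0.957) and n = (−sin -73.2°, cos -73.2°) = (0.957, 0.289). U is at the origin and M lies 38.8 along u from U, so M = 38.8·u = (11.2, -37.1). Tangency of A1 to both parallel lines with radius 5.6 puts T and N at U ± 5.6·n: T = (5.36, 1.62), N = (-5.36, -1.62). Equal radii place H and D the same way about M: H = M + 5.6·n = (16.6, -35.5), D = M − 5.6·n = (5.85, -38.8). Then cos ∠DNM = ND·NM / (|ND||NM|), giving 8.21°.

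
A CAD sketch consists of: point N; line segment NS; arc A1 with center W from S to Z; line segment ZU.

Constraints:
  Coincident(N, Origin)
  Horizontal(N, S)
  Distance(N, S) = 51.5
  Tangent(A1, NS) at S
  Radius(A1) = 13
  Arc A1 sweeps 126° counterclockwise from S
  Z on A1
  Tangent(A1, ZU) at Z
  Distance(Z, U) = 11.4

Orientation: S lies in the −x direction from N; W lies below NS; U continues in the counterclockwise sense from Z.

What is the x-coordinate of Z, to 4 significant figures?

-62.02

N is at the origin; NS is horizontal with |NS| = 51.5 and S on the −x side, so S = (-51.50, 0.000). The tangent condition forces WS to be normal to NS, so W = S + (0, -13) = (-51.50, -13.00). On A1, S sits at bearing 90° from W; a 126° counterclockwise sweep puts Z at bearing 216°, so Z = W + 13.0·(cos 216°, sin 216°) = (-62.02, -20.64). So Z.x = -62.02.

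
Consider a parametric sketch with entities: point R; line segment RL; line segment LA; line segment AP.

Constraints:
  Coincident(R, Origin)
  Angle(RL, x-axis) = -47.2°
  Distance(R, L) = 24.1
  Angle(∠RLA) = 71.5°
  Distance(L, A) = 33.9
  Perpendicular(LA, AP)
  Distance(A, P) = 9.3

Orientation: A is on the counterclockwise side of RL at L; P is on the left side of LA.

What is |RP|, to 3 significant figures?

29.5

∠RLA = 71.5°, so LA runs at -47.2° + (180° − 71.5°) = 61.3° from the x-axis; with |LA| = 33.9, A = L + 33.9·(cos 61.3°, sin 61.3°) = (32.7, 12.1). The perpendicularity gives AP at right angles to LA; with |AP| = 9.3 on the left of LA, P = A + 9.3·(-0.877, 0.480) = (24.5, 16.5). Then |RP| = |P − R| = 29.5.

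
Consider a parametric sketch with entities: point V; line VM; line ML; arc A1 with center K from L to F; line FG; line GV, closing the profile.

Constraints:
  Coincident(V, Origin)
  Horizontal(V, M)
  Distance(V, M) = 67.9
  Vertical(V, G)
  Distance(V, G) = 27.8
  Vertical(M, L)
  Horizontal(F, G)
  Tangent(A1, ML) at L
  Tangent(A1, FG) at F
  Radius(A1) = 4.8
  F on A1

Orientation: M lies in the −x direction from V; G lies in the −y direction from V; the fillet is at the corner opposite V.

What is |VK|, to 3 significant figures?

67.2

V is at the origin; VM is horizontal with |VM| = 67.9 and M on the −x side, so M = (-67.9, 0.00). V and G share the same x with |VG| = 27.8 and G on the −y side, so G = (0.00, -27.8). The virtual corner opposite V is at (-67.9, -27.8). The tangent condition forces KL to be normal to ML and tangency of A1 to FG means the radius KF is perpendicular to FG, with radius 4.8, so the center K sits 4.8 in from both sides at K = (-63.1, -23.0). Then |VK| = |K − V| = 67.2.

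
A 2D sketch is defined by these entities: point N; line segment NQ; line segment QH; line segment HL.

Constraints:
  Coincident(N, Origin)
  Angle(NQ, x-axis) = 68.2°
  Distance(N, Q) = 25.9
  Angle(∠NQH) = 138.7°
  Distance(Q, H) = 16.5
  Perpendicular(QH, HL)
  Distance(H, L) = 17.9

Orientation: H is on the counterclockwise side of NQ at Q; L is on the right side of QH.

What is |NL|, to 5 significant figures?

50.175

∠NQH = 138.7°, so QH runs at 68.2° + (180° − 138.7°) = 109.50° from the x-axis; with |QH| = 16.5, H = Q + 16.5·(cos 109.50°, sin 109.50°) = (4.1106, 39.601). The perpendicularity gives HL at right angles to QH; with |HL| = 17.9 on the right of QH, L = H + 17.9·(0.94264, 0.33381) = (20.984, 45.577). Then |NL| = |L − N| = 50.175.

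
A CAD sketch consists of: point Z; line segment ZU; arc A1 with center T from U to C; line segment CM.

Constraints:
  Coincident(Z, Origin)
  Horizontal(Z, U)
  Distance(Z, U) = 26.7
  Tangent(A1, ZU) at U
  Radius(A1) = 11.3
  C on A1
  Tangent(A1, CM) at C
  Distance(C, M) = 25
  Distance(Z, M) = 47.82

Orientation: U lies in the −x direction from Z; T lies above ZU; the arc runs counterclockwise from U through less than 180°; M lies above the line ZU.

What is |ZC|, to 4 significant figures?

23.42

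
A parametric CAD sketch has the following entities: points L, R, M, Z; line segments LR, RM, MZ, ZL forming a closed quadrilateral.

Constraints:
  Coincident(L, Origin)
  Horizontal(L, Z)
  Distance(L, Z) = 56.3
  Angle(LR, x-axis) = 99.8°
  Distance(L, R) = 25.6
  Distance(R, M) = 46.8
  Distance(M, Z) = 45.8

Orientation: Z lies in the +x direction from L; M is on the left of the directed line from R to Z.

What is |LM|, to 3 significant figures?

57.8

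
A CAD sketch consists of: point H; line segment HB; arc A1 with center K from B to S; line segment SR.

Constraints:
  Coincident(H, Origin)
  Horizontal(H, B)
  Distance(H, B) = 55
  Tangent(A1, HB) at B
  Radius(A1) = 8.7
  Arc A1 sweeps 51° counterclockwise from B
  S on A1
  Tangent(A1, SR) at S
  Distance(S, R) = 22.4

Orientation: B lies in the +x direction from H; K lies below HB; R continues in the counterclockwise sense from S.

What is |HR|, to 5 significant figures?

39.892

H is at the origin; H and B share the same y with |HB| = 55.0 and B on the +x side, so B = (55.000, 0.0000). Tangency of A1 to HB means the radius KB is perpendicular to HB, so K = B + (0, -8.7) = (55.000, -8.7000). On A1, B sits at bearing 90° from K; a 51° counterclockwise sweep puts S at bearing 141°, so S = K + 8.7·(cos 141°, sin 141°) = (48.239, -3.2249). Since A1 is tangent to SR there, KS ⟂ SR, so SR runs along (−sin 141°, cos 141°); with |SR| = 22.4, R = (34.142, -20.633). Then |HR| = |R − H| = 39.892.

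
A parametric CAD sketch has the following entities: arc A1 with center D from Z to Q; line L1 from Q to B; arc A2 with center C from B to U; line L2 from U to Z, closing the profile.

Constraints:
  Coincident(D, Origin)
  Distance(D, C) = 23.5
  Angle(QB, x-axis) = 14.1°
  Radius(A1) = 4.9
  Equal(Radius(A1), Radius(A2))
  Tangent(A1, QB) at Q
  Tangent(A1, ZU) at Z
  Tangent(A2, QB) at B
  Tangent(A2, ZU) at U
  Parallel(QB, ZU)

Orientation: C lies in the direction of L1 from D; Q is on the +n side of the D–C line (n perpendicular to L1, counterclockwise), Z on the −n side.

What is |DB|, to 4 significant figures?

24.01

Tangency of A1 to both parallel lines with radius 4.9 puts Q and Z at D ± 4.9·n: Q = (-1.194, 4.752), Z = (1.194, -4.752). Equal radii place B and U the same way about C: B = C + 4.9·n = (21.60, 10.48), U = C − 4.9·n = (23.99, 0.9726). Then |DB| = |B − D| = 24.01.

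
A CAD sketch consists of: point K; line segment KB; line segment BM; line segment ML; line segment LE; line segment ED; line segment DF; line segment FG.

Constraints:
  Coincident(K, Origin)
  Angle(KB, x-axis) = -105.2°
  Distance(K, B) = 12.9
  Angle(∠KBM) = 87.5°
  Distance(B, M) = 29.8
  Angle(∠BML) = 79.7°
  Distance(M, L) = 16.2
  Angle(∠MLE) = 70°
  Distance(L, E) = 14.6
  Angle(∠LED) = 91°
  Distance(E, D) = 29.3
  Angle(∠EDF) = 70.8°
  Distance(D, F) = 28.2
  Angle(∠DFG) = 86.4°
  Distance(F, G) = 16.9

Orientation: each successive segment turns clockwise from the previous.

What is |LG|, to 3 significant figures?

7.22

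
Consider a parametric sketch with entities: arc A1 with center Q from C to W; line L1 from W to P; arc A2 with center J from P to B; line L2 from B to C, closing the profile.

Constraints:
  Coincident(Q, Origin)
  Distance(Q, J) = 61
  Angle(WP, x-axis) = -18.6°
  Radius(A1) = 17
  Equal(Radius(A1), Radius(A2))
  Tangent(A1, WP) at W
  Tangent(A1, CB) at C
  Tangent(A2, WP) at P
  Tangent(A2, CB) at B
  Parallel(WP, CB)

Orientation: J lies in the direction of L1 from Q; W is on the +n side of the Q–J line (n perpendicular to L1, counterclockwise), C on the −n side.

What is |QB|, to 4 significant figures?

63.32

The slot axis is L1's direction at -18.6°, so u = (cos -18.6°, sin -18.6°) = (0.9478, -0.3190) and n = (−sin -18.6°, cos -18.6°) = (0.3190, 0.9478). Q is at the origin and J lies 61.0 along u from Q, so J = 61.0·u = (57.81, -19.46). Tangency of A1 to both parallel lines with radius 17.0 puts W and C at Q ± 17.0·n: W = (5.422, 16.11), C = (-5.422, -16.11). Equal radii place P and B the same way about J: P = J + 17.0·n = (63.24, -3.344), B = J − 17.0·n = (52.39, -35.57). Then |QB| = |B − Q| = 63.32.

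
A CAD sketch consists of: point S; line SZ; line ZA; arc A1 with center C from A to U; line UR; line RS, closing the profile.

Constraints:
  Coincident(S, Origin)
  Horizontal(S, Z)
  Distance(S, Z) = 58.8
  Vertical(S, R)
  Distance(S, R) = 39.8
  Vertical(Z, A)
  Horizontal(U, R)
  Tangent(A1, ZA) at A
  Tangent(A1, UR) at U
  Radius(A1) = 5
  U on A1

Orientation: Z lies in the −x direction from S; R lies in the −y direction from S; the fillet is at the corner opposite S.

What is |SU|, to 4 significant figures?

66.92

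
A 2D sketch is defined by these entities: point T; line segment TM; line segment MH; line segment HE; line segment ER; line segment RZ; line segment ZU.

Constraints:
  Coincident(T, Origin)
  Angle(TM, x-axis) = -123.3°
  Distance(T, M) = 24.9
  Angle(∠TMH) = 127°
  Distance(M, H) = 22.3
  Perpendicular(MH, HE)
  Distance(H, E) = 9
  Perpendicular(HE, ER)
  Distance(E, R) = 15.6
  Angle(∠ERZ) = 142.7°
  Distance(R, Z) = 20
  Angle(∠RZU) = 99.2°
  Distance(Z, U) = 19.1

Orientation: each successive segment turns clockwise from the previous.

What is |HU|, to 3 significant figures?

30.1

T is at the origin; TM runs at -123.3° with length 24.9, so M = (-13.7, -20.8). ∠TMH = 127.0° gives MH at -176° from the x-axis; with |MH| = 22.3, H = (-35.9, -22.3). The perpendicularity gives HE at right angles to MH, so HE runs at 93.7°; with |HE| = 9.0, E = (-36.5, -13.3). The perpendicularity gives ER at right angles to HE, so ER runs at 3.70°; with |ER| = 15.6, R = (-20.9, -12.3). ∠ERZ = 142.7° gives RZ at -33.6° from the x-axis; with |RZ| = 20.0, Z = (-4.28, -23.3). ∠RZU = 99.2° gives ZU at -114° from the x-axis; with |ZU| = 19.1, U = (-12.2, -40.7). Then |HU| = |U − H| = 30.1.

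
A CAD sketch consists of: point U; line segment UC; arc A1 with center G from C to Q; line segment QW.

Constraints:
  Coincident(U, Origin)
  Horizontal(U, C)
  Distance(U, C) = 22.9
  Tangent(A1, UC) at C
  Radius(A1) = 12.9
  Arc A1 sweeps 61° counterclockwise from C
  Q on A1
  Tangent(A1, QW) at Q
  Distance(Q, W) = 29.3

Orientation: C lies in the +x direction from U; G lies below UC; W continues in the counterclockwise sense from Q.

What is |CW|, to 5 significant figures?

41.123

U is at the origin; UC is horizontal with |UC| = 22.9 and C on the +x side, so C = (22.900, 0.0000). Since A1 is tangent to UC there, GC ⟂ UC, so G = C + (0, -12.9) = (22.900, -12.900). On A1, C sits at bearing 90° from G; a 61° counterclockwise sweep puts Q at bearing 151°, so Q = G + 12.9·(cos 151°, sin 151°) = (11.617, -6.6460). The tangent condition forces GQ to be normal to QW, so QW runs along (−sin 151°, cos 151°); with |QW| = 29.3, W = (-2.5875, -32.272). Then |CW| = |W − C| = 41.123.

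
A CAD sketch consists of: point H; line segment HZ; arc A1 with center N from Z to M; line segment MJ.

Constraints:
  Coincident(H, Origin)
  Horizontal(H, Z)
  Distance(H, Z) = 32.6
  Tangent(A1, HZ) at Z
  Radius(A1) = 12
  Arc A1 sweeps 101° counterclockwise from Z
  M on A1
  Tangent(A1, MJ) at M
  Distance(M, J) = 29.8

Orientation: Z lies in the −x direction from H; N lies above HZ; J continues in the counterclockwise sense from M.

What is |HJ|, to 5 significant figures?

50.976

H is at the origin; HZ is horizontal with |HZ| = 32.6 and Z on the −x side, so Z = (-32.600, 0.0000). A1 meets HZ tangentially, so NZ is at right angles to HZ, so N = Z + (0, 12) = (-32.600, 12.000). On A1, Z sits at bearing -90° from N; a 101° counterclockwise sweep puts M at bearing 11°, so M = N + 12.0·(cos 11°, sin 11°) = (-20.820, 14.290). The tangent condition forces NM to be normal to MJ, so MJ runs along (−sin 11°, cos 11°); with |MJ| = 29.8, J = (-26.507, 43.542). Then |HJ| = |J − H| = 50.976.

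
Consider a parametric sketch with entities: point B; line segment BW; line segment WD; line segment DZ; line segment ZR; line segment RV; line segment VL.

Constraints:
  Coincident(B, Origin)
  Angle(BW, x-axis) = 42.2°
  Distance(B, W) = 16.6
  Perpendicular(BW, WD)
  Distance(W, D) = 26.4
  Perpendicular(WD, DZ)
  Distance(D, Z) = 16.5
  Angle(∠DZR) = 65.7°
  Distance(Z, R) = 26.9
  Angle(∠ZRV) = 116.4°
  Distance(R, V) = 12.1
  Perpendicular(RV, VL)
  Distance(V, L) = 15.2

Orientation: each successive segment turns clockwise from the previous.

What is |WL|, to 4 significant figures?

18.13

B is at the origin; BW runs at 42.2° with length 16.6, so W = (12.30, 11.15). The perpendicularity gives WD at right angles to BW, so WD runs at -47.80°; with |WD| = 26.4, D = (30.03, -8.407). The perpendicularity gives DZ at right angles to WD, so DZ runs at -137.8°; with |DZ| = 16.5, Z = (17.81, -19.49). ∠DZR = 65.7° gives ZR at 107.9° from the x-axis; with |ZR| = 26.9, R = (9.540, 6.108). ∠ZRV = 116.4° gives RV at 44.30° from the x-axis; with |RV| = 12.1, V = (18.20, 14.56). RV ⟂ VL, so VL runs at -45.70°; with |VL| = 15.2, L = (28.82, 3.680). Then |WL| = |L − W| = 18.13.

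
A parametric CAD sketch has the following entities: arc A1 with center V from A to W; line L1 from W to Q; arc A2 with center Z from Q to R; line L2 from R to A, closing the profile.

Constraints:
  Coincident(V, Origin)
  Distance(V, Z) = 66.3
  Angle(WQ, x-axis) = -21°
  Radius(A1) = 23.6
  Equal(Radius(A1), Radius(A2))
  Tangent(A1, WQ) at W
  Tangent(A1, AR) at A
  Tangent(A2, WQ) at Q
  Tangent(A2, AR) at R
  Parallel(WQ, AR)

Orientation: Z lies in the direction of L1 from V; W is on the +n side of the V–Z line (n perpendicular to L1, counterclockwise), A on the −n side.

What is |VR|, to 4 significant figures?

70.38

Tangency of A1 to both parallel lines with radius 23.6 puts W and A at V ± 23.6·n: W = (8.457, 22.03), A = (-8.457, -22.03). Equal radii place Q and R the same way about Z: Q = Z + 23.6·n = (70.35, -1.727), R = Z − 23.6·n = (53.44, -45.79). Then |VR| = |R − V| = 70.38.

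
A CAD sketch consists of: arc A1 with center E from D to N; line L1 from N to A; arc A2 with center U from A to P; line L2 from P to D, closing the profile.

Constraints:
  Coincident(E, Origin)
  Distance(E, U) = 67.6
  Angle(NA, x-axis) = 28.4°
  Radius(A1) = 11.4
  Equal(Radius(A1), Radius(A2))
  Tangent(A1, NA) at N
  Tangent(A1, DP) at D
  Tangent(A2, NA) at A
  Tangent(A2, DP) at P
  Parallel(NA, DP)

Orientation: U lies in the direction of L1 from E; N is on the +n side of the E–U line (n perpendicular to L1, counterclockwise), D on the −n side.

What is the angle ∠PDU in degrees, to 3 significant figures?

9.57°

Tangency of A1 to both parallel lines with radius 11.4 puts N and D at E ± 11.4·n: N = (-5.42, 10.0), D = (5.42, -10.0). Equal radii place A and P the same way about U: A = U + 11.4·n = (54.0, 42.2), P = U − 11.4·n = (64.9, 22.1). Then cos ∠PDU = DP·DU / (|DP||DU|), giving 9.57°.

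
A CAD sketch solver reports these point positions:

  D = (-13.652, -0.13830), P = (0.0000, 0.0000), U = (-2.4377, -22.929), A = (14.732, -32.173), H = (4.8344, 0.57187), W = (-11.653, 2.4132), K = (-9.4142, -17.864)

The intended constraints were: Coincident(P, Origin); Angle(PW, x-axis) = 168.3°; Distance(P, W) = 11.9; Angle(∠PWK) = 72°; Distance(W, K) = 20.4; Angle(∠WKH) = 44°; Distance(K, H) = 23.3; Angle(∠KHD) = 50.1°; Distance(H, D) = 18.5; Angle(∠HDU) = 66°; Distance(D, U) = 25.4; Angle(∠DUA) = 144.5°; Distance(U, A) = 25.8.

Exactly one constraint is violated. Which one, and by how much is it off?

Distance(U, A) = 25.8 — off by 6.30.

P = (0.00, 0.00) ✓; PW at 168.3° ✓; |PW| = 11.90 ✓; ∠PWK = 72.00° ✓; |WK| = 20.40 ✓; ∠WKH = 44.00° ✓; |KH| = 23.30 ✓; ∠KHD = 50.10° ✓; |HD| = 18.50 ✓; ∠HDU = 66.00° ✓; |DU| = 25.40 ✓; ∠DUA = 144.5° ✓; |UA| = 19.50 ✗.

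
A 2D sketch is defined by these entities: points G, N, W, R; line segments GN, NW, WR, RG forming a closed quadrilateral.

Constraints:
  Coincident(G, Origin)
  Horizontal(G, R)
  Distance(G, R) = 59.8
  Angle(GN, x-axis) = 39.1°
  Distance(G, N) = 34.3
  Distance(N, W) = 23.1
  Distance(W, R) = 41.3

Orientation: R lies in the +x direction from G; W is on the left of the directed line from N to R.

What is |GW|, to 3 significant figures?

57.3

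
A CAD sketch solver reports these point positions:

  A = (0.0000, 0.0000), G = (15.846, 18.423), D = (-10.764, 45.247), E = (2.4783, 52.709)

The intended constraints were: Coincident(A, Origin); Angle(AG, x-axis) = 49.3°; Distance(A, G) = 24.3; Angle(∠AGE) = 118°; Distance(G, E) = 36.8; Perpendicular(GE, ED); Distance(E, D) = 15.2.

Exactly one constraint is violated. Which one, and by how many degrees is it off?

Perpendicular(GE, ED) — off by 8.10°.

A = (0.00, 0.00) ✓; AG at 49.30° ✓; |AG| = 24.30 ✓; ∠AGE = 118.0° ✓; |GE| = 36.80 ✓; ∠(GE, ED) = 98.10° ✗; |ED| = 15.20 ✓.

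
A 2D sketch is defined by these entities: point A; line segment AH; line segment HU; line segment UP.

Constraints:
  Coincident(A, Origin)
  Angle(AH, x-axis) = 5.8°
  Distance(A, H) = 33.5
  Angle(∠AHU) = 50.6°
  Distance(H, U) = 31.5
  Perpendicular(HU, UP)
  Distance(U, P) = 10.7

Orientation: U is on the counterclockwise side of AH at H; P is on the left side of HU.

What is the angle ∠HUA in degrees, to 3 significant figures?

68.4°

A is at the origin; AH runs at 5.8° with length 33.5, so H = 33.5·(cos 5.8°, sin 5.8°) = (33.3, 3.39). ∠AHU = 50.6°, so HU runs at 5.8° + (180° − 50.6°) = 135° from the x-axis; with |HU| = 31.5, U = H + 31.5·(cos 135°, sin 135°) = (11.0, 25.6). Then cos ∠HUA = UH·UA / (|UH||UA|), giving 68.4°.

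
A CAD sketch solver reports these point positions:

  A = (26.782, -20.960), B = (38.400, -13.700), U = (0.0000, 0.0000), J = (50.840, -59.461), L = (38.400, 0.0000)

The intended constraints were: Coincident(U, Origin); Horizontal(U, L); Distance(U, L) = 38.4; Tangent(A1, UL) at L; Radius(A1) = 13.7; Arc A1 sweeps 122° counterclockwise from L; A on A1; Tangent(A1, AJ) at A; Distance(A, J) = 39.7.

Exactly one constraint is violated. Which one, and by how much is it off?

Distance(A, J) = 39.7 — off by 5.70.

U = (0.00, 0.00) ✓; U.y = 0.00, L.y = 0.00 ✓; |UL| = 38.40 ✓; ∠(BL, LU) = 90.00° ✓; |BL| = 13.70 ✓; bearing(B→A) − bearing(B→L) = 122.0° ✓; |BA| = 13.70 ✓; ∠(BA, AJ) = 90.00° ✓; |AJ| = 45.40 ✗.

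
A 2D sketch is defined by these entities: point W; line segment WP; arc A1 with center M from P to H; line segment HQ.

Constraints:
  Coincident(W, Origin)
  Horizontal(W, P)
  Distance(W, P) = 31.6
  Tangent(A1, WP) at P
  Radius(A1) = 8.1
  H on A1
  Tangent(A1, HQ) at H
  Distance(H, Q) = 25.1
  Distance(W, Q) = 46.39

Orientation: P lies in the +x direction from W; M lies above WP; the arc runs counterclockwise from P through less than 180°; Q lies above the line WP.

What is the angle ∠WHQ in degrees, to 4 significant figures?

86.23°

Checks: W.y = 0.00, P.y = 0.00 ✓; |MH| = 8.100 ✓; ∠(MH, HQ) = 90.00° ✓; |HQ| = 25.10 ✓; |WQ| = 46.39 ✓.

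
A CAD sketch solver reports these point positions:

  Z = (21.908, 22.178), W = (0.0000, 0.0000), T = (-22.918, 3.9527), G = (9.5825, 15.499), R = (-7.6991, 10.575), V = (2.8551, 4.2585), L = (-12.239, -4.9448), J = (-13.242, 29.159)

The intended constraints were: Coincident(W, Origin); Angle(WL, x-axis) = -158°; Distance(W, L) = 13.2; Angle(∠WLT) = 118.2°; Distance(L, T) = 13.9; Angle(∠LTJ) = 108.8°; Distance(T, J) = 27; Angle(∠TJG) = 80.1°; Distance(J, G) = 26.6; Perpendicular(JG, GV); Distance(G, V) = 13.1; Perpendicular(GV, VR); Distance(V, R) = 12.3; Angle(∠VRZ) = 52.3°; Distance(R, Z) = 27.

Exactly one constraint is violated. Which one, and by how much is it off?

Distance(R, Z) = 27 — off by 4.80.

W = (0.00, 0.00) ✓; WL at -158.0° ✓; |WL| = 13.20 ✓; ∠WLT = 118.2° ✓; |LT| = 13.90 ✓; ∠LTJ = 108.8° ✓; |TJ| = 27.00 ✓; ∠TJG = 80.10° ✓; |JG| = 26.60 ✓; ∠(JG, GV) = 90.00° ✓; |GV| = 13.10 ✓; ∠(GV, VR) = 90.00° ✓; |VR| = 12.30 ✓; ∠VRZ = 52.30° ✓; |RZ| = 31.80 ✗.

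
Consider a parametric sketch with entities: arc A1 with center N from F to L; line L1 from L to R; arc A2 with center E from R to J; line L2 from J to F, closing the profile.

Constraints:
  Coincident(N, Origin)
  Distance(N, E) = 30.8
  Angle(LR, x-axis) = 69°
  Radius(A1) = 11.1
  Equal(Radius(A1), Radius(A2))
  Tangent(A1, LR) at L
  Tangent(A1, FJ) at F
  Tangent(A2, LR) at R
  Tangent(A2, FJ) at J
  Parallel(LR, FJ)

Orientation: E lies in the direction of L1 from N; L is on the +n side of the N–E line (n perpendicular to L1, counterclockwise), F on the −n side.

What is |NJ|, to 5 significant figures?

32.739

The slot axis is L1's direction at 69.0°, so u = (cos 69.0°, sin 69.0°) = (0.35837, 0.93358) and n = (−sin 69.0°, cos 69.0°) = (-0.93358, 0.35837). N is at the origin and E lies 30.8 along u from N, so E = 30.8·u = (11.038, 28.754). Tangency of A1 to both parallel lines with radius 11.1 puts L and F at N ± 11.1·n: L = (-10.363, 3.9779), F = (10.363, -3.9779). Equal radii place R and J the same way about E: R = E + 11.1·n = (0.67499, 32.732), J = E − 11.1·n = (21.400, 24.776). Then |NJ| = |J − N| = 32.739.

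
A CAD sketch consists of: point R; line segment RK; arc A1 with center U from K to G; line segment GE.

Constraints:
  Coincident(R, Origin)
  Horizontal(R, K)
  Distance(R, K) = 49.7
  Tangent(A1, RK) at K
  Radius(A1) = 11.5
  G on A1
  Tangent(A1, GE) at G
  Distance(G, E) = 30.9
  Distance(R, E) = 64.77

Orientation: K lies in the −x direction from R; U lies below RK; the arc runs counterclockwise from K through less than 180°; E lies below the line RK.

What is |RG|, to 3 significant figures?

62.3

Checks: |UG| = 11.50 ✓; ∠(UG, GE) = 90.00° ✓; |GE| = 30.90 ✓; |RE| = 64.77 ✓.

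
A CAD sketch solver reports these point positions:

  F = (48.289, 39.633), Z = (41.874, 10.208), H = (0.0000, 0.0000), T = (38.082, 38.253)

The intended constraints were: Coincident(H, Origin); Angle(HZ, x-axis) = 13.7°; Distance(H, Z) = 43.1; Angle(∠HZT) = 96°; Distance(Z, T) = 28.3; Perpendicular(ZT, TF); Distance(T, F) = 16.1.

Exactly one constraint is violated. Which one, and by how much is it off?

Distance(T, F) = 16.1 — off by 5.80.

H = (0.00, 0.00) ✓; HZ at 13.70° ✓; |HZ| = 43.10 ✓; ∠HZT = 96.00° ✓; |ZT| = 28.30 ✓; ∠(ZT, TF) = 90.00° ✓; |TF| = 10.30 ✗.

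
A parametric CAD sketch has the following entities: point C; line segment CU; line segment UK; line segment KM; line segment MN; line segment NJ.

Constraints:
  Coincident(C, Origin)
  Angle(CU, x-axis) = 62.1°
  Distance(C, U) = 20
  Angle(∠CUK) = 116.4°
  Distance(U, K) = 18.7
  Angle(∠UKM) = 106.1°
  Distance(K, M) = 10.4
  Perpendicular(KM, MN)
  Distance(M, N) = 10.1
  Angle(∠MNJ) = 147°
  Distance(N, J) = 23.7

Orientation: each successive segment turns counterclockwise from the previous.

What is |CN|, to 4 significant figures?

21.39

∠UKM = 106.1° gives KM at -160.4° from the x-axis; with |KM| = 10.4, M = (-11.35, 29.37). KM is perpendicular to MN, so MN runs at -70.40°; with |MN| = 10.1, N = (-7.963, 19.86). Then |CN| = |N − C| = 21.39.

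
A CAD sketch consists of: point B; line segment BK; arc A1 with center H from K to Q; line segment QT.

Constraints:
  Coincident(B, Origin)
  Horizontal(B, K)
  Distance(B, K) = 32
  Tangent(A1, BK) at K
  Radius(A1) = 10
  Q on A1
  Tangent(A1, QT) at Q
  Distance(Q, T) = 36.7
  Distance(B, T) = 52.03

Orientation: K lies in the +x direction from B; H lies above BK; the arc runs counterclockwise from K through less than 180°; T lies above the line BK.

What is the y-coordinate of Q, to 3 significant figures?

14.9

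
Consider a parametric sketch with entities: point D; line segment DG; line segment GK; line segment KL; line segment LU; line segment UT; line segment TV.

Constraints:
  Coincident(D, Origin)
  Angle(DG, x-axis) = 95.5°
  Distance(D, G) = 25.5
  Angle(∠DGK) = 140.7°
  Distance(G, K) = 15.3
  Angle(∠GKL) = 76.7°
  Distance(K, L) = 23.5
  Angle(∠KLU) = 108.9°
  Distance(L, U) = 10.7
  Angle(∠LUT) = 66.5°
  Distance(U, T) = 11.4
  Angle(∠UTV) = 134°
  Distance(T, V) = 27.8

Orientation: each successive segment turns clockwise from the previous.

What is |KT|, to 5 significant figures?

18.118

D is at the origin; DG runs at 95.5° with length 25.5, so G = (-2.4441, 25.383). ∠DGK = 140.7° gives GK at 56.200° from the x-axis; with |GK| = 15.3, K = (6.0673, 38.097). ∠GKL = 76.7° gives KL at -47.100° from the x-axis; with |KL| = 23.5, L = (22.064, 20.882). ∠KLU = 108.9° gives LU at -118.20° from the x-axis; with |LU| = 10.7, U = (17.008, 11.452). ∠LUT = 66.5° gives UT at 128.30° from the x-axis; with |UT| = 11.4, T = (9.9424, 20.398). Then |KT| = |T − K| = 18.118.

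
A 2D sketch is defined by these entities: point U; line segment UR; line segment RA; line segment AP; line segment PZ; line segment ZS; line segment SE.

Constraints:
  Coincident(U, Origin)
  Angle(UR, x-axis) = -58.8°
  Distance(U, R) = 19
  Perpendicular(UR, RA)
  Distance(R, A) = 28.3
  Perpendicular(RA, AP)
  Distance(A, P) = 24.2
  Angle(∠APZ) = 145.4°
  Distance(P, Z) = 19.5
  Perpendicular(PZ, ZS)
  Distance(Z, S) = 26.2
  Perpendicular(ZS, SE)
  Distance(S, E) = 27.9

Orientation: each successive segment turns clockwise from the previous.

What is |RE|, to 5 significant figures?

11.753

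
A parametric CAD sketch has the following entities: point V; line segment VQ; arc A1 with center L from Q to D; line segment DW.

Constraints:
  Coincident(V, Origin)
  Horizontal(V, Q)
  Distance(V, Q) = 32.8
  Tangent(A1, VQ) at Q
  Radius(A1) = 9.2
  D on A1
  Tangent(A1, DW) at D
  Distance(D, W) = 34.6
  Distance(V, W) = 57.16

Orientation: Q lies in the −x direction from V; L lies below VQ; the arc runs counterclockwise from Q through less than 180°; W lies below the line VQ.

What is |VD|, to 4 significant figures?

43.24

Checks: |VQ| = 32.80 ✓; |LD| = 9.200 ✓; ∠(LD, DW) = 90.00° ✓; |DW| = 34.60 ✓; |VW| = 57.16 ✓.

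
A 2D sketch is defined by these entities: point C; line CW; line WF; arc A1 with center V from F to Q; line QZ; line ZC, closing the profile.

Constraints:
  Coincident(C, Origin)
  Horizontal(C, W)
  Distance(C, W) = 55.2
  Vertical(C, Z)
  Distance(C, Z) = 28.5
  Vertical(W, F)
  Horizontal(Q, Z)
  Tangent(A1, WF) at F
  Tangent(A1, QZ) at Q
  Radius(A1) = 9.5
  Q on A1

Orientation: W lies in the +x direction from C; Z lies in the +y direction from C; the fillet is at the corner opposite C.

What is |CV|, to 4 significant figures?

49.49

C is at the origin; C and W share the same y with |CW| = 55.2 and W on the +x side, so W = (55.20, 0.000). C and Z share the same x with |CZ| = 28.5 and Z on the +y side, so Z = (0.000, 28.50). The virtual corner opposite C is at (55.20, 28.50). Tangency of A1 to WF means the radius VF is perpendicular to WF and the tangent condition forces VQ to be normal to QZ, with radius 9.5, so the center V sits 9.5 in from both sides at V = (45.70, 19.00). Then |CV| = |V − C| = 49.49.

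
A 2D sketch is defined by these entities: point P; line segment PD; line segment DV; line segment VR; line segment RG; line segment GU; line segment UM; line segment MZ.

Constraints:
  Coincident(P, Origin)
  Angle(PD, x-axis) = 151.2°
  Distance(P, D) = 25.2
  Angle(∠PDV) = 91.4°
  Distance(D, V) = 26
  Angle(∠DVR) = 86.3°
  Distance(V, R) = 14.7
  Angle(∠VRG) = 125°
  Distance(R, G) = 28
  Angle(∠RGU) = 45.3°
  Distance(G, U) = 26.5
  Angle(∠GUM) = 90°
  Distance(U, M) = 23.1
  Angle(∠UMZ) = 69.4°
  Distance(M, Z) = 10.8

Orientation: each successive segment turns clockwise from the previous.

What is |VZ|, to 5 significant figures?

17.893

P is at the origin; PD runs at 151.2° with length 25.2, so D = (-22.083, 12.140). ∠PDV = 91.4° gives DV at 62.600° from the x-axis; with |DV| = 26.0, V = (-10.118, 35.223). ∠DVR = 86.3° gives VR at -31.100° from the x-axis; with |VR| = 14.7, R = (2.4694, 27.630). ∠VRG = 125.0° gives RG at -86.100° from the x-axis; with |RG| = 28.0, G = (4.3738, -0.30481). ∠RGU = 45.3° gives GU at 139.20° from the x-axis; with |GU| = 26.5, U = (-15.687, 17.011). ∠GUM = 90.0° gives UM at 49.200° from the x-axis; with |UM| = 23.1, M = (-0.59253, 34.497). ∠UMZ = 69.4° gives MZ at -61.400° from the x-axis; with |MZ| = 10.8, Z = (4.5773, 25.015). Then |VZ| = |Z − V| = 17.893.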